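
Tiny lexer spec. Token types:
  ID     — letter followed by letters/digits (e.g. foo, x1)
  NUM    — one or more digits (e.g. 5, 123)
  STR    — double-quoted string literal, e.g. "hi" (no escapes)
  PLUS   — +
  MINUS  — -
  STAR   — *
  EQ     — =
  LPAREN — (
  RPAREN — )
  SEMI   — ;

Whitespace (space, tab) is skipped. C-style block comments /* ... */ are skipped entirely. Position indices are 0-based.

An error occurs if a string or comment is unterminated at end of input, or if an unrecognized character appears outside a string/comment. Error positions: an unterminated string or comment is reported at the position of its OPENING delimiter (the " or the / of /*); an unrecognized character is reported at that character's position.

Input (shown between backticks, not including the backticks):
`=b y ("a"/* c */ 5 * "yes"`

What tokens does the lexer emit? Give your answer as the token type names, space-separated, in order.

pos=0: emit EQ '='
pos=1: emit ID 'b' (now at pos=2)
pos=3: emit ID 'y' (now at pos=4)
pos=5: emit LPAREN '('
pos=6: enter STRING mode
pos=6: emit STR "a" (now at pos=9)
pos=9: enter COMMENT mode (saw '/*')
exit COMMENT mode (now at pos=16)
pos=17: emit NUM '5' (now at pos=18)
pos=19: emit STAR '*'
pos=21: enter STRING mode
pos=21: emit STR "yes" (now at pos=26)
DONE. 8 tokens: [EQ, ID, ID, LPAREN, STR, NUM, STAR, STR]

Answer: EQ ID ID LPAREN STR NUM STAR STR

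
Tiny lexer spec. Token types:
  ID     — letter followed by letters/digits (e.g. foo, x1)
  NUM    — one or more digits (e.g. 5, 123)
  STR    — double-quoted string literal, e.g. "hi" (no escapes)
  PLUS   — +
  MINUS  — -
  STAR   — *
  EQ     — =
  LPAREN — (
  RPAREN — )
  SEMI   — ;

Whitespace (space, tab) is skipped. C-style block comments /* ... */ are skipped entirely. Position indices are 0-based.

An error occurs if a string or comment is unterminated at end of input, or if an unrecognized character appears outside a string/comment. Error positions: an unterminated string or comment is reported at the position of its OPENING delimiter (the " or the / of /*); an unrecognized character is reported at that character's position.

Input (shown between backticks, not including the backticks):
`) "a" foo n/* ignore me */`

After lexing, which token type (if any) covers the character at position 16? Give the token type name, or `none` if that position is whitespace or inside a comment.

pos=0: emit RPAREN ')'
pos=2: enter STRING mode
pos=2: emit STR "a" (now at pos=5)
pos=6: emit ID 'foo' (now at pos=9)
pos=10: emit ID 'n' (now at pos=11)
pos=11: enter COMMENT mode (saw '/*')
exit COMMENT mode (now at pos=26)
DONE. 4 tokens: [RPAREN, STR, ID, ID]
Position 16: char is 'n' -> none

Answer: none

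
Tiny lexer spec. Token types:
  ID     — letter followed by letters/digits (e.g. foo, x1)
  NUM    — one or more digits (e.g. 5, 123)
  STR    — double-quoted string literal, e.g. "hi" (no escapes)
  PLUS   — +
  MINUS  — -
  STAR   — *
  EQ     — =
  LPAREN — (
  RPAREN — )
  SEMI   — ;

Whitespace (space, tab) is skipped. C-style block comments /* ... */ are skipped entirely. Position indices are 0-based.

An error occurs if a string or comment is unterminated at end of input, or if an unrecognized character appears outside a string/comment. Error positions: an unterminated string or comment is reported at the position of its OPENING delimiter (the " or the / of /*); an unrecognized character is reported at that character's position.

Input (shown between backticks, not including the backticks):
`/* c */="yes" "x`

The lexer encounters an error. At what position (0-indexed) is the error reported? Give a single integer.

Answer: 14

Derivation:
pos=0: enter COMMENT mode (saw '/*')
exit COMMENT mode (now at pos=7)
pos=7: emit EQ '='
pos=8: enter STRING mode
pos=8: emit STR "yes" (now at pos=13)
pos=14: enter STRING mode
pos=14: ERROR — unterminated string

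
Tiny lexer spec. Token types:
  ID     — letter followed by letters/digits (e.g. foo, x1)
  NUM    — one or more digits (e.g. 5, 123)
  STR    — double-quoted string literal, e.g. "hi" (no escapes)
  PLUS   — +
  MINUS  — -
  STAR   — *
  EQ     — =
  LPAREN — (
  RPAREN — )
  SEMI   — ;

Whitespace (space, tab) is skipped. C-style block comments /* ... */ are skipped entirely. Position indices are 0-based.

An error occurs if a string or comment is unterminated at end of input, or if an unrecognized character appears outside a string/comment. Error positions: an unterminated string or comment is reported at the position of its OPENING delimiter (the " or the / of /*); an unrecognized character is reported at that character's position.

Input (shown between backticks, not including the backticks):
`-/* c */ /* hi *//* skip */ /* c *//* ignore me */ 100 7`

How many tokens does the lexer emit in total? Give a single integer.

Answer: 3

Derivation:
pos=0: emit MINUS '-'
pos=1: enter COMMENT mode (saw '/*')
exit COMMENT mode (now at pos=8)
pos=9: enter COMMENT mode (saw '/*')
exit COMMENT mode (now at pos=17)
pos=17: enter COMMENT mode (saw '/*')
exit COMMENT mode (now at pos=27)
pos=28: enter COMMENT mode (saw '/*')
exit COMMENT mode (now at pos=35)
pos=35: enter COMMENT mode (saw '/*')
exit COMMENT mode (now at pos=50)
pos=51: emit NUM '100' (now at pos=54)
pos=55: emit NUM '7' (now at pos=56)
DONE. 3 tokens: [MINUS, NUM, NUM]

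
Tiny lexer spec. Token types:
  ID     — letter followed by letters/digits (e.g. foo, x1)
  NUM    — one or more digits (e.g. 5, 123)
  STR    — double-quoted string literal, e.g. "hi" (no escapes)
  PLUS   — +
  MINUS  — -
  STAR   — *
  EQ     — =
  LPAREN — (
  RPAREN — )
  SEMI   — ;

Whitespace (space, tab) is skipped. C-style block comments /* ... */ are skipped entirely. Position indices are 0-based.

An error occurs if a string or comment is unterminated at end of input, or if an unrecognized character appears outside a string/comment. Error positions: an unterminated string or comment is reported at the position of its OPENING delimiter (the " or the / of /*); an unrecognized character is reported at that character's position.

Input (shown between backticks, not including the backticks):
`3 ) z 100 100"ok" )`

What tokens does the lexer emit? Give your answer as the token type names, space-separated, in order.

Answer: NUM RPAREN ID NUM NUM STR RPAREN

Derivation:
pos=0: emit NUM '3' (now at pos=1)
pos=2: emit RPAREN ')'
pos=4: emit ID 'z' (now at pos=5)
pos=6: emit NUM '100' (now at pos=9)
pos=10: emit NUM '100' (now at pos=13)
pos=13: enter STRING mode
pos=13: emit STR "ok" (now at pos=17)
pos=18: emit RPAREN ')'
DONE. 7 tokens: [NUM, RPAREN, ID, NUM, NUM, STR, RPAREN]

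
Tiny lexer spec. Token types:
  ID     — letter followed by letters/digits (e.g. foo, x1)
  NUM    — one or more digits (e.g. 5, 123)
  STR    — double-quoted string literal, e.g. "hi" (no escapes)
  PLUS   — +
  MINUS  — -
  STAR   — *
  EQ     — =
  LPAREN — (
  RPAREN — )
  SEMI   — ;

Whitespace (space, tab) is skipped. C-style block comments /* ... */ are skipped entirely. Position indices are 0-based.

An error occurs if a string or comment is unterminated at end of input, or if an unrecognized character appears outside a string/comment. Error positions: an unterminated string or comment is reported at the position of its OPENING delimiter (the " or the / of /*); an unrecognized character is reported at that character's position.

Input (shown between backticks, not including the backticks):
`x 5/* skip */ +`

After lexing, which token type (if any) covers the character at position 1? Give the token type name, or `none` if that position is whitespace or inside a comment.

Answer: none

Derivation:
pos=0: emit ID 'x' (now at pos=1)
pos=2: emit NUM '5' (now at pos=3)
pos=3: enter COMMENT mode (saw '/*')
exit COMMENT mode (now at pos=13)
pos=14: emit PLUS '+'
DONE. 3 tokens: [ID, NUM, PLUS]
Position 1: char is ' ' -> none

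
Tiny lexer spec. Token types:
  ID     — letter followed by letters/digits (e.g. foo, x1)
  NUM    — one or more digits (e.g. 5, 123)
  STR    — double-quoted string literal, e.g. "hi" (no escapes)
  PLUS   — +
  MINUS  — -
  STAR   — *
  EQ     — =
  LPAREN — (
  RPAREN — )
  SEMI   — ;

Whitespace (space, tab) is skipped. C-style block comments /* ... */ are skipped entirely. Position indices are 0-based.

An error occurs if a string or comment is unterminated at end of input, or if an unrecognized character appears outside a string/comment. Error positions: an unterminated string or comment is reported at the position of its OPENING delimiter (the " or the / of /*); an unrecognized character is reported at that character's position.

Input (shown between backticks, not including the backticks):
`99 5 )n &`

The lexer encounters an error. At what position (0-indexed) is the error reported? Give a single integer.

Answer: 8

Derivation:
pos=0: emit NUM '99' (now at pos=2)
pos=3: emit NUM '5' (now at pos=4)
pos=5: emit RPAREN ')'
pos=6: emit ID 'n' (now at pos=7)
pos=8: ERROR — unrecognized char '&'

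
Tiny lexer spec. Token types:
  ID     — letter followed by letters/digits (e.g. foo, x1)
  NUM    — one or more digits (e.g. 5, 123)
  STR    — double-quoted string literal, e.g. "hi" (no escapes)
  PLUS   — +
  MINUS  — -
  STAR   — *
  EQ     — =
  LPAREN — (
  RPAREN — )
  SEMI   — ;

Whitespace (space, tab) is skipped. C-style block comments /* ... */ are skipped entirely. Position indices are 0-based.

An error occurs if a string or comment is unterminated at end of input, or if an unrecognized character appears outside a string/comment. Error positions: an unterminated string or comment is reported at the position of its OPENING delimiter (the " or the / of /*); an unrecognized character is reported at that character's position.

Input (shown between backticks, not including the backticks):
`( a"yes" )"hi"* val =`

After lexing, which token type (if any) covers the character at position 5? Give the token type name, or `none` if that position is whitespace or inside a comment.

pos=0: emit LPAREN '('
pos=2: emit ID 'a' (now at pos=3)
pos=3: enter STRING mode
pos=3: emit STR "yes" (now at pos=8)
pos=9: emit RPAREN ')'
pos=10: enter STRING mode
pos=10: emit STR "hi" (now at pos=14)
pos=14: emit STAR '*'
pos=16: emit ID 'val' (now at pos=19)
pos=20: emit EQ '='
DONE. 8 tokens: [LPAREN, ID, STR, RPAREN, STR, STAR, ID, EQ]
Position 5: char is 'e' -> STR

Answer: STR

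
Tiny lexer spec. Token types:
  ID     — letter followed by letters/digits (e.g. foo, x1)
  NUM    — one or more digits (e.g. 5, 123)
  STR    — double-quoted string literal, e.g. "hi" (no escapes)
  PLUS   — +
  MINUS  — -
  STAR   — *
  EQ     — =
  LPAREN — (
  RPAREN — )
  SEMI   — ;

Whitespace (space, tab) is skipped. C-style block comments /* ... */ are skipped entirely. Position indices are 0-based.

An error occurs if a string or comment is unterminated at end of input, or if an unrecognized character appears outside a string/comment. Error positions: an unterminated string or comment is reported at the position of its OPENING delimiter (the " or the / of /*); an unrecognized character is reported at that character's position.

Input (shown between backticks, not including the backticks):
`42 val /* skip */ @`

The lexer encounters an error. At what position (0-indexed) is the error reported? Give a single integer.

pos=0: emit NUM '42' (now at pos=2)
pos=3: emit ID 'val' (now at pos=6)
pos=7: enter COMMENT mode (saw '/*')
exit COMMENT mode (now at pos=17)
pos=18: ERROR — unrecognized char '@'

Answer: 18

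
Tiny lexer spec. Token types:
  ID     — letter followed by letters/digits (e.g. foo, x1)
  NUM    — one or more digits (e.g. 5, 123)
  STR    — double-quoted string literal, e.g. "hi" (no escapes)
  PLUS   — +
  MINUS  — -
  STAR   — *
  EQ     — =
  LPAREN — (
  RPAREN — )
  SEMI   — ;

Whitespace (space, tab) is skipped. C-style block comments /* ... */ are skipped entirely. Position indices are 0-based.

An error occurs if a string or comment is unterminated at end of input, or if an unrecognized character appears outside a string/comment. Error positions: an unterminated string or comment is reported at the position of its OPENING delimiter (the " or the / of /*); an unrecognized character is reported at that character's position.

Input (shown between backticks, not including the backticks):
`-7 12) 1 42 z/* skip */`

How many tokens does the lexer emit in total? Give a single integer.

Answer: 7

Derivation:
pos=0: emit MINUS '-'
pos=1: emit NUM '7' (now at pos=2)
pos=3: emit NUM '12' (now at pos=5)
pos=5: emit RPAREN ')'
pos=7: emit NUM '1' (now at pos=8)
pos=9: emit NUM '42' (now at pos=11)
pos=12: emit ID 'z' (now at pos=13)
pos=13: enter COMMENT mode (saw '/*')
exit COMMENT mode (now at pos=23)
DONE. 7 tokens: [MINUS, NUM, NUM, RPAREN, NUM, NUM, ID]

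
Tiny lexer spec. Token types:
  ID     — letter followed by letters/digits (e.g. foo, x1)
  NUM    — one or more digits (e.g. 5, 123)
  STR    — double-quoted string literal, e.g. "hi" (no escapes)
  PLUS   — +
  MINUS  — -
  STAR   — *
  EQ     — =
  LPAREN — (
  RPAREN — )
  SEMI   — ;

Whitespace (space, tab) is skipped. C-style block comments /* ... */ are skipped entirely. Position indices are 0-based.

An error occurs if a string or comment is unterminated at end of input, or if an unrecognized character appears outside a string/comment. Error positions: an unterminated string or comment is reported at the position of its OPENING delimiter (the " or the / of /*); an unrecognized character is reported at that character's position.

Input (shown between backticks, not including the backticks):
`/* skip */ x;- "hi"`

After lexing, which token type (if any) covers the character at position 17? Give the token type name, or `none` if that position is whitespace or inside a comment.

pos=0: enter COMMENT mode (saw '/*')
exit COMMENT mode (now at pos=10)
pos=11: emit ID 'x' (now at pos=12)
pos=12: emit SEMI ';'
pos=13: emit MINUS '-'
pos=15: enter STRING mode
pos=15: emit STR "hi" (now at pos=19)
DONE. 4 tokens: [ID, SEMI, MINUS, STR]
Position 17: char is 'i' -> STR

Answer: STR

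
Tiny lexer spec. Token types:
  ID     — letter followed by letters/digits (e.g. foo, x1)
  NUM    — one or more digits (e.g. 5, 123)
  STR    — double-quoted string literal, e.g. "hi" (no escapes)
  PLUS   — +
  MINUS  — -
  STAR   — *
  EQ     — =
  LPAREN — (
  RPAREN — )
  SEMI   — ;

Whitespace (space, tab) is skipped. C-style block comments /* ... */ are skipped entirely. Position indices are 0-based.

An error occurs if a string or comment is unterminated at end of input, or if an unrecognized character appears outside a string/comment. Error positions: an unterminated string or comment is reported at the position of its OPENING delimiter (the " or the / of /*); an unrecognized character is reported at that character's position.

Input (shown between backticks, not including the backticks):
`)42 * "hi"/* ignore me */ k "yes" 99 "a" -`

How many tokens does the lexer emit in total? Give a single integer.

Answer: 9

Derivation:
pos=0: emit RPAREN ')'
pos=1: emit NUM '42' (now at pos=3)
pos=4: emit STAR '*'
pos=6: enter STRING mode
pos=6: emit STR "hi" (now at pos=10)
pos=10: enter COMMENT mode (saw '/*')
exit COMMENT mode (now at pos=25)
pos=26: emit ID 'k' (now at pos=27)
pos=28: enter STRING mode
pos=28: emit STR "yes" (now at pos=33)
pos=34: emit NUM '99' (now at pos=36)
pos=37: enter STRING mode
pos=37: emit STR "a" (now at pos=40)
pos=41: emit MINUS '-'
DONE. 9 tokens: [RPAREN, NUM, STAR, STR, ID, STR, NUM, STR, MINUS]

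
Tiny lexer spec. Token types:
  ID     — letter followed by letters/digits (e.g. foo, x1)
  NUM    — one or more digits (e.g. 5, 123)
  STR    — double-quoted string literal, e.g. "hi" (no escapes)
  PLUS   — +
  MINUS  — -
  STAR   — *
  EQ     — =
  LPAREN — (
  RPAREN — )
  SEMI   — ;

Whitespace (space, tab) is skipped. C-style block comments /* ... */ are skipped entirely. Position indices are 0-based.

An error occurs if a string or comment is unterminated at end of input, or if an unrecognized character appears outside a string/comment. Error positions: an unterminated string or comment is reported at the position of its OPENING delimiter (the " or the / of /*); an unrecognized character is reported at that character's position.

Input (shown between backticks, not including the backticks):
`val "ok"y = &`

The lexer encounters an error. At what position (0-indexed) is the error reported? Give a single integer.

pos=0: emit ID 'val' (now at pos=3)
pos=4: enter STRING mode
pos=4: emit STR "ok" (now at pos=8)
pos=8: emit ID 'y' (now at pos=9)
pos=10: emit EQ '='
pos=12: ERROR — unrecognized char '&'

Answer: 12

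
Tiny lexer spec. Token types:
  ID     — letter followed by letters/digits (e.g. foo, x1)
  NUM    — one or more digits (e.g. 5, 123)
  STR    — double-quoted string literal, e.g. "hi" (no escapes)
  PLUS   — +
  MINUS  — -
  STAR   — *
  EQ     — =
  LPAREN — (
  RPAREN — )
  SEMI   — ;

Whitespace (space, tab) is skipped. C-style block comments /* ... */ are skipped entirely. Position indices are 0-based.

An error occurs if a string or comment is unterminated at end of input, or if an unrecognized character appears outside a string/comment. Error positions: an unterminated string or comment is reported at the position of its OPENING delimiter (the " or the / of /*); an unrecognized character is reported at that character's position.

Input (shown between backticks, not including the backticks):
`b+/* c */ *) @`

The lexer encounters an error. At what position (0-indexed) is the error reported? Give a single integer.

pos=0: emit ID 'b' (now at pos=1)
pos=1: emit PLUS '+'
pos=2: enter COMMENT mode (saw '/*')
exit COMMENT mode (now at pos=9)
pos=10: emit STAR '*'
pos=11: emit RPAREN ')'
pos=13: ERROR — unrecognized char '@'

Answer: 13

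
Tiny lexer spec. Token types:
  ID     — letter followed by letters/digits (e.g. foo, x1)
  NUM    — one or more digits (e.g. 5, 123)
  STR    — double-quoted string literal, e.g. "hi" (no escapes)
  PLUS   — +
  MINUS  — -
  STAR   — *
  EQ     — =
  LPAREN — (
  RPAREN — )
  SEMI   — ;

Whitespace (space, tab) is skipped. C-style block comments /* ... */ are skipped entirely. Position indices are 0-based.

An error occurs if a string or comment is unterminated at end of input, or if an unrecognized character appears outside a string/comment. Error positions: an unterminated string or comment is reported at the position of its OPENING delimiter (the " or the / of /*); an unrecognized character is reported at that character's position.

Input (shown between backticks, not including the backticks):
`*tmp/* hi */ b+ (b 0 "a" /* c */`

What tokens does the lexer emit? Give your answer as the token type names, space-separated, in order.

Answer: STAR ID ID PLUS LPAREN ID NUM STR

Derivation:
pos=0: emit STAR '*'
pos=1: emit ID 'tmp' (now at pos=4)
pos=4: enter COMMENT mode (saw '/*')
exit COMMENT mode (now at pos=12)
pos=13: emit ID 'b' (now at pos=14)
pos=14: emit PLUS '+'
pos=16: emit LPAREN '('
pos=17: emit ID 'b' (now at pos=18)
pos=19: emit NUM '0' (now at pos=20)
pos=21: enter STRING mode
pos=21: emit STR "a" (now at pos=24)
pos=25: enter COMMENT mode (saw '/*')
exit COMMENT mode (now at pos=32)
DONE. 8 tokens: [STAR, ID, ID, PLUS, LPAREN, ID, NUM, STR]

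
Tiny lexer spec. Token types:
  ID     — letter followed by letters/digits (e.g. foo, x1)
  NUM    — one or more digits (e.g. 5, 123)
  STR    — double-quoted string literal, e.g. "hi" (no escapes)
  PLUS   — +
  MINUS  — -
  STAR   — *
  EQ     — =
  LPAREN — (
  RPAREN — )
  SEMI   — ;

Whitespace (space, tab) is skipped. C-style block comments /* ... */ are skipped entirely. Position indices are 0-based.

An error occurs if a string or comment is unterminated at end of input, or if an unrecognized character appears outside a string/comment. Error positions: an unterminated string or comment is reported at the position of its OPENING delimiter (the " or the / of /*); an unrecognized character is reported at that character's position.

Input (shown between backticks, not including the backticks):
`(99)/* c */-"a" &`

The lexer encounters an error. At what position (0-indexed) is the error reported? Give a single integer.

Answer: 16

Derivation:
pos=0: emit LPAREN '('
pos=1: emit NUM '99' (now at pos=3)
pos=3: emit RPAREN ')'
pos=4: enter COMMENT mode (saw '/*')
exit COMMENT mode (now at pos=11)
pos=11: emit MINUS '-'
pos=12: enter STRING mode
pos=12: emit STR "a" (now at pos=15)
pos=16: ERROR — unrecognized char '&'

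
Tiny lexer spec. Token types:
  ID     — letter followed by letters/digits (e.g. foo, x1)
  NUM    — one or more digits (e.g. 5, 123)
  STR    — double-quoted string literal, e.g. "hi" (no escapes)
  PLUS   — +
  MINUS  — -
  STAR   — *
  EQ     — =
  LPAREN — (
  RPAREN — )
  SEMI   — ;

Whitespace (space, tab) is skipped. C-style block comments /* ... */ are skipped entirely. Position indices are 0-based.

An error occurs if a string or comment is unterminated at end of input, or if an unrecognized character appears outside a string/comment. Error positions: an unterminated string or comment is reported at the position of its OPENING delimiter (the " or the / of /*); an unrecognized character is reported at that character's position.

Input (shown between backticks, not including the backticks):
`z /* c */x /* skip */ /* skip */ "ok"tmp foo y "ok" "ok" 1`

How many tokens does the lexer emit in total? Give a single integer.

pos=0: emit ID 'z' (now at pos=1)
pos=2: enter COMMENT mode (saw '/*')
exit COMMENT mode (now at pos=9)
pos=9: emit ID 'x' (now at pos=10)
pos=11: enter COMMENT mode (saw '/*')
exit COMMENT mode (now at pos=21)
pos=22: enter COMMENT mode (saw '/*')
exit COMMENT mode (now at pos=32)
pos=33: enter STRING mode
pos=33: emit STR "ok" (now at pos=37)
pos=37: emit ID 'tmp' (now at pos=40)
pos=41: emit ID 'foo' (now at pos=44)
pos=45: emit ID 'y' (now at pos=46)
pos=47: enter STRING mode
pos=47: emit STR "ok" (now at pos=51)
pos=52: enter STRING mode
pos=52: emit STR "ok" (now at pos=56)
pos=57: emit NUM '1' (now at pos=58)
DONE. 9 tokens: [ID, ID, STR, ID, ID, ID, STR, STR, NUM]

Answer: 9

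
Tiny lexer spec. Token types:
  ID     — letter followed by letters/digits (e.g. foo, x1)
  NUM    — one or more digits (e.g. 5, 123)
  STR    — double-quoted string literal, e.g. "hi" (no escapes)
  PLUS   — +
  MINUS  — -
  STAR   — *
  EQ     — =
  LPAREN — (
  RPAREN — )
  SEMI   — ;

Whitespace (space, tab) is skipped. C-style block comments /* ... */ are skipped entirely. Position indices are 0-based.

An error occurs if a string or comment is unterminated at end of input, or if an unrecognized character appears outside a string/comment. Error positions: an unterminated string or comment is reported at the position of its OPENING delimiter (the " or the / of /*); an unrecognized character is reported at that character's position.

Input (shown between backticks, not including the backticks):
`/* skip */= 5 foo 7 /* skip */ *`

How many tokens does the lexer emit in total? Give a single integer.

Answer: 5

Derivation:
pos=0: enter COMMENT mode (saw '/*')
exit COMMENT mode (now at pos=10)
pos=10: emit EQ '='
pos=12: emit NUM '5' (now at pos=13)
pos=14: emit ID 'foo' (now at pos=17)
pos=18: emit NUM '7' (now at pos=19)
pos=20: enter COMMENT mode (saw '/*')
exit COMMENT mode (now at pos=30)
pos=31: emit STAR '*'
DONE. 5 tokens: [EQ, NUM, ID, NUM, STAR]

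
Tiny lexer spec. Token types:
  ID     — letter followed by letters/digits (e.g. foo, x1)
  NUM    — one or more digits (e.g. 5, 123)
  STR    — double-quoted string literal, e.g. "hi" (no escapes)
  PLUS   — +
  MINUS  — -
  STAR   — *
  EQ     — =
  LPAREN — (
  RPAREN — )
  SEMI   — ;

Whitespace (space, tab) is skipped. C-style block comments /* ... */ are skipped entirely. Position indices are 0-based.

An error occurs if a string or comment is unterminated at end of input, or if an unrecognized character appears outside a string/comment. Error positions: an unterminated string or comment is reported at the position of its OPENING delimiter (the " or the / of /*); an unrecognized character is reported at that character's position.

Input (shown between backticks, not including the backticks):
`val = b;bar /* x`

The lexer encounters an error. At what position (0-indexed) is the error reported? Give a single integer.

pos=0: emit ID 'val' (now at pos=3)
pos=4: emit EQ '='
pos=6: emit ID 'b' (now at pos=7)
pos=7: emit SEMI ';'
pos=8: emit ID 'bar' (now at pos=11)
pos=12: enter COMMENT mode (saw '/*')
pos=12: ERROR — unterminated comment (reached EOF)

Answer: 12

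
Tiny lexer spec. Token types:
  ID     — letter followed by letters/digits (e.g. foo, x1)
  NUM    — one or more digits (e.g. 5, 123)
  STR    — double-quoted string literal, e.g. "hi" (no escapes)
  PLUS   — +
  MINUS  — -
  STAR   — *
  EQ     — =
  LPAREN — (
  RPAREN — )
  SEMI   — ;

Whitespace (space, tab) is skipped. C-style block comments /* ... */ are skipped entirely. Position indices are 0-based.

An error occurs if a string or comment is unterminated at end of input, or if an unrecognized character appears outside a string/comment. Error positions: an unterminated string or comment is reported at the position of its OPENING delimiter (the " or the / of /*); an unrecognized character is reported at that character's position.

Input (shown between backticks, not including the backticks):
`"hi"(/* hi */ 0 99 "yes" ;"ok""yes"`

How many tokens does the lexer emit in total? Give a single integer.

Answer: 8

Derivation:
pos=0: enter STRING mode
pos=0: emit STR "hi" (now at pos=4)
pos=4: emit LPAREN '('
pos=5: enter COMMENT mode (saw '/*')
exit COMMENT mode (now at pos=13)
pos=14: emit NUM '0' (now at pos=15)
pos=16: emit NUM '99' (now at pos=18)
pos=19: enter STRING mode
pos=19: emit STR "yes" (now at pos=24)
pos=25: emit SEMI ';'
pos=26: enter STRING mode
pos=26: emit STR "ok" (now at pos=30)
pos=30: enter STRING mode
pos=30: emit STR "yes" (now at pos=35)
DONE. 8 tokens: [STR, LPAREN, NUM, NUM, STR, SEMI, STR, STR]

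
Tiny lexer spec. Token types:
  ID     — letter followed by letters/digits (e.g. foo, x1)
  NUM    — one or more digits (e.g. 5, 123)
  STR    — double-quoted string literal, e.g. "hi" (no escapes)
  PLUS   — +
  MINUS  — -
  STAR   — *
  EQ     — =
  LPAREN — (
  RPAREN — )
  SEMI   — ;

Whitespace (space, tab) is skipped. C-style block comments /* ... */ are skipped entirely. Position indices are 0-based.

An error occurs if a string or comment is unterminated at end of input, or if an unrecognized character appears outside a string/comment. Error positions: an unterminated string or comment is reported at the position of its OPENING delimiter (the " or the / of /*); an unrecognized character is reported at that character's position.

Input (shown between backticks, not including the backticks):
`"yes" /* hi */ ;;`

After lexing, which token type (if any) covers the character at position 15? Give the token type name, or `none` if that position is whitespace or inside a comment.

pos=0: enter STRING mode
pos=0: emit STR "yes" (now at pos=5)
pos=6: enter COMMENT mode (saw '/*')
exit COMMENT mode (now at pos=14)
pos=15: emit SEMI ';'
pos=16: emit SEMI ';'
DONE. 3 tokens: [STR, SEMI, SEMI]
Position 15: char is ';' -> SEMI

Answer: SEMI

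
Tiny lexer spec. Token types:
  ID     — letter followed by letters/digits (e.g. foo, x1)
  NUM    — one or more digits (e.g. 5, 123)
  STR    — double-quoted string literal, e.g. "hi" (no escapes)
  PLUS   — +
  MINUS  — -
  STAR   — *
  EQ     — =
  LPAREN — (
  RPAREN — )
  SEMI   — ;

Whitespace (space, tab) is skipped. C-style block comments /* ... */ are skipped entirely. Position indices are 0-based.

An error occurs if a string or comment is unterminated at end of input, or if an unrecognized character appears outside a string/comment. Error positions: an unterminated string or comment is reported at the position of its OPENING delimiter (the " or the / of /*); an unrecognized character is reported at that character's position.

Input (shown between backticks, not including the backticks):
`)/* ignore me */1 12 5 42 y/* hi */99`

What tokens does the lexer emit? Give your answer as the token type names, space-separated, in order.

pos=0: emit RPAREN ')'
pos=1: enter COMMENT mode (saw '/*')
exit COMMENT mode (now at pos=16)
pos=16: emit NUM '1' (now at pos=17)
pos=18: emit NUM '12' (now at pos=20)
pos=21: emit NUM '5' (now at pos=22)
pos=23: emit NUM '42' (now at pos=25)
pos=26: emit ID 'y' (now at pos=27)
pos=27: enter COMMENT mode (saw '/*')
exit COMMENT mode (now at pos=35)
pos=35: emit NUM '99' (now at pos=37)
DONE. 7 tokens: [RPAREN, NUM, NUM, NUM, NUM, ID, NUM]

Answer: RPAREN NUM NUM NUM NUM ID NUM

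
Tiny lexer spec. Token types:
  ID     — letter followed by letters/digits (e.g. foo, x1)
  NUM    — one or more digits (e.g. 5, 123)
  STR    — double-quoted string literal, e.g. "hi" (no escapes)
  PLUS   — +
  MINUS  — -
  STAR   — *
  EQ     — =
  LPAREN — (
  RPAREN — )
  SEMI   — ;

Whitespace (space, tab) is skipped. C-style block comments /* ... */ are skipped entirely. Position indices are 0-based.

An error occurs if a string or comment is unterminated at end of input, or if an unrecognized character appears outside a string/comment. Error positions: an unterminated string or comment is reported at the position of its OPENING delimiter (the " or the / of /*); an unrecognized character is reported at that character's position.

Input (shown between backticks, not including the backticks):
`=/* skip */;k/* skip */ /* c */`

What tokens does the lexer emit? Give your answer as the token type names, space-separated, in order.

pos=0: emit EQ '='
pos=1: enter COMMENT mode (saw '/*')
exit COMMENT mode (now at pos=11)
pos=11: emit SEMI ';'
pos=12: emit ID 'k' (now at pos=13)
pos=13: enter COMMENT mode (saw '/*')
exit COMMENT mode (now at pos=23)
pos=24: enter COMMENT mode (saw '/*')
exit COMMENT mode (now at pos=31)
DONE. 3 tokens: [EQ, SEMI, ID]

Answer: EQ SEMI ID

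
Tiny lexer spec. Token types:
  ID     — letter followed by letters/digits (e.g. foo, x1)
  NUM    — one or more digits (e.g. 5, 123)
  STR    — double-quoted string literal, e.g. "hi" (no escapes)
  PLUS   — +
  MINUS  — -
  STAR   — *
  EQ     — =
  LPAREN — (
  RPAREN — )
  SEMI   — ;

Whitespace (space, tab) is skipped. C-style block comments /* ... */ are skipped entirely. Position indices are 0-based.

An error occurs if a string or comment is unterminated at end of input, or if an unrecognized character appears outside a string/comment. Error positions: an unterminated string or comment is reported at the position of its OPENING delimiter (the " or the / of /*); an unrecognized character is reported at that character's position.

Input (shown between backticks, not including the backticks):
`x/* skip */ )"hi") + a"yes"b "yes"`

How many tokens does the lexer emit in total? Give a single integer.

Answer: 9

Derivation:
pos=0: emit ID 'x' (now at pos=1)
pos=1: enter COMMENT mode (saw '/*')
exit COMMENT mode (now at pos=11)
pos=12: emit RPAREN ')'
pos=13: enter STRING mode
pos=13: emit STR "hi" (now at pos=17)
pos=17: emit RPAREN ')'
pos=19: emit PLUS '+'
pos=21: emit ID 'a' (now at pos=22)
pos=22: enter STRING mode
pos=22: emit STR "yes" (now at pos=27)
pos=27: emit ID 'b' (now at pos=28)
pos=29: enter STRING mode
pos=29: emit STR "yes" (now at pos=34)
DONE. 9 tokens: [ID, RPAREN, STR, RPAREN, PLUS, ID, STR, ID, STR]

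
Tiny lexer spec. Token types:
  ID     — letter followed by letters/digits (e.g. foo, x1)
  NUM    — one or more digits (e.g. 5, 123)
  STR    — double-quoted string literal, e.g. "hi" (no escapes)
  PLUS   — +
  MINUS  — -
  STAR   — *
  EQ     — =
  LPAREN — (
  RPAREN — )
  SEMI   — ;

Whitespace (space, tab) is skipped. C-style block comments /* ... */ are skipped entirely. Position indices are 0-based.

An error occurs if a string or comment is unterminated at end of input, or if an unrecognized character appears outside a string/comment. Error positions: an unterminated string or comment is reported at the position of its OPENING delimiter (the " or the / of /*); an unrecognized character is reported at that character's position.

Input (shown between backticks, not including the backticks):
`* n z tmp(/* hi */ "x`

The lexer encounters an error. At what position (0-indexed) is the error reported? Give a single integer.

Answer: 19

Derivation:
pos=0: emit STAR '*'
pos=2: emit ID 'n' (now at pos=3)
pos=4: emit ID 'z' (now at pos=5)
pos=6: emit ID 'tmp' (now at pos=9)
pos=9: emit LPAREN '('
pos=10: enter COMMENT mode (saw '/*')
exit COMMENT mode (now at pos=18)
pos=19: enter STRING mode
pos=19: ERROR — unterminated string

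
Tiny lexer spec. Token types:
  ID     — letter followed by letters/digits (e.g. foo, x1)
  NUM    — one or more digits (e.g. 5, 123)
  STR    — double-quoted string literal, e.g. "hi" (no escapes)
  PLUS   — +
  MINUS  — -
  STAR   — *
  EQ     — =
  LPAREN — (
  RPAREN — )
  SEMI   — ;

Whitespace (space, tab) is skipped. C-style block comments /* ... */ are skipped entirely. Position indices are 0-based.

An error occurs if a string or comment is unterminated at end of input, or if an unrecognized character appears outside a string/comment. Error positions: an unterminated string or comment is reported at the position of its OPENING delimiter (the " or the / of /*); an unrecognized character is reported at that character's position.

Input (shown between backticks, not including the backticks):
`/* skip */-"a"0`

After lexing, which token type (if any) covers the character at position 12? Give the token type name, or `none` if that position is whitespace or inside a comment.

Answer: STR

Derivation:
pos=0: enter COMMENT mode (saw '/*')
exit COMMENT mode (now at pos=10)
pos=10: emit MINUS '-'
pos=11: enter STRING mode
pos=11: emit STR "a" (now at pos=14)
pos=14: emit NUM '0' (now at pos=15)
DONE. 3 tokens: [MINUS, STR, NUM]
Position 12: char is 'a' -> STR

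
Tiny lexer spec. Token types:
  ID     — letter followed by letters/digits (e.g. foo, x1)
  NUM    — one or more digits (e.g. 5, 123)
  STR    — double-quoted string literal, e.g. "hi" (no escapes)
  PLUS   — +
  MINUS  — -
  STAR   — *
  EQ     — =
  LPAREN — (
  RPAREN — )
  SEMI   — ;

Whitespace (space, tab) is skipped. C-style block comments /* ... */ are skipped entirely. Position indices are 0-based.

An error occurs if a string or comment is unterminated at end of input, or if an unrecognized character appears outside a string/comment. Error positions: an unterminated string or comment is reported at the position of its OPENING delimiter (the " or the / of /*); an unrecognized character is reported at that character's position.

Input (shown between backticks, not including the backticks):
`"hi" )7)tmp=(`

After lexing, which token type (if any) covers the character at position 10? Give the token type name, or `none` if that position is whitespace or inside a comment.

Answer: ID

Derivation:
pos=0: enter STRING mode
pos=0: emit STR "hi" (now at pos=4)
pos=5: emit RPAREN ')'
pos=6: emit NUM '7' (now at pos=7)
pos=7: emit RPAREN ')'
pos=8: emit ID 'tmp' (now at pos=11)
pos=11: emit EQ '='
pos=12: emit LPAREN '('
DONE. 7 tokens: [STR, RPAREN, NUM, RPAREN, ID, EQ, LPAREN]
Position 10: char is 'p' -> ID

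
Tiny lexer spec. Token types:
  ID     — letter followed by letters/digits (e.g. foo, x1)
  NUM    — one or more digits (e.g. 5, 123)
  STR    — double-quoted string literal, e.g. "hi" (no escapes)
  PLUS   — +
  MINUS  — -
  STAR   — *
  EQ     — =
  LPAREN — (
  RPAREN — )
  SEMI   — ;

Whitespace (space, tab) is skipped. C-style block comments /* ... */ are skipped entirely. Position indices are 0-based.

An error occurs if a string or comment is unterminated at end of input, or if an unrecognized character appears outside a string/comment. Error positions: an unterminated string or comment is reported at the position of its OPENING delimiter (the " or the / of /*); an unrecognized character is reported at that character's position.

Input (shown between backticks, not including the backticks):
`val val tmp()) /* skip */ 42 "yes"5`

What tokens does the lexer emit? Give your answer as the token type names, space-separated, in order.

Answer: ID ID ID LPAREN RPAREN RPAREN NUM STR NUM

Derivation:
pos=0: emit ID 'val' (now at pos=3)
pos=4: emit ID 'val' (now at pos=7)
pos=8: emit ID 'tmp' (now at pos=11)
pos=11: emit LPAREN '('
pos=12: emit RPAREN ')'
pos=13: emit RPAREN ')'
pos=15: enter COMMENT mode (saw '/*')
exit COMMENT mode (now at pos=25)
pos=26: emit NUM '42' (now at pos=28)
pos=29: enter STRING mode
pos=29: emit STR "yes" (now at pos=34)
pos=34: emit NUM '5' (now at pos=35)
DONE. 9 tokens: [ID, ID, ID, LPAREN, RPAREN, RPAREN, NUM, STR, NUM]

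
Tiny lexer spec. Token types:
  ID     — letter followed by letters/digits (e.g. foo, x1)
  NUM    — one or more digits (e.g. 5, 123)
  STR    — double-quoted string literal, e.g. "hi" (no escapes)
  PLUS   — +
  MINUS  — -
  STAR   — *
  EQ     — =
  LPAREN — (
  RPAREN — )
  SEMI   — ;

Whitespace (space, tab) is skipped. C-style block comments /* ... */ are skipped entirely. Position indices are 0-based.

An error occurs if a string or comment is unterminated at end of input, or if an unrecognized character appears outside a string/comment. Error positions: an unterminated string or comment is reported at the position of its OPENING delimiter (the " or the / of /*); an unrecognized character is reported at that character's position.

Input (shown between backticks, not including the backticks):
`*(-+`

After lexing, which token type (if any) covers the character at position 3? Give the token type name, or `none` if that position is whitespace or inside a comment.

Answer: PLUS

Derivation:
pos=0: emit STAR '*'
pos=1: emit LPAREN '('
pos=2: emit MINUS '-'
pos=3: emit PLUS '+'
DONE. 4 tokens: [STAR, LPAREN, MINUS, PLUS]
Position 3: char is '+' -> PLUS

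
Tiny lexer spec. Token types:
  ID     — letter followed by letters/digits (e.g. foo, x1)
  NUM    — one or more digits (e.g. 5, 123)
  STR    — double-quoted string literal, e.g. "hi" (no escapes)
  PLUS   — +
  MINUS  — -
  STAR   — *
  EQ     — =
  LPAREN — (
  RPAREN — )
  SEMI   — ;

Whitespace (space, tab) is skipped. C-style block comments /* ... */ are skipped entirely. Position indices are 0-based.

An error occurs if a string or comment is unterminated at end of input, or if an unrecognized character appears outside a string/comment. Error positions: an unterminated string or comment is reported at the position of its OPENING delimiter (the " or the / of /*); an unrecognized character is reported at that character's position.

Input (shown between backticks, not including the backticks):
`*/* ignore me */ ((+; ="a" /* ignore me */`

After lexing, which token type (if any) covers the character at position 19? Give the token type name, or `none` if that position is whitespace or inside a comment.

pos=0: emit STAR '*'
pos=1: enter COMMENT mode (saw '/*')
exit COMMENT mode (now at pos=16)
pos=17: emit LPAREN '('
pos=18: emit LPAREN '('
pos=19: emit PLUS '+'
pos=20: emit SEMI ';'
pos=22: emit EQ '='
pos=23: enter STRING mode
pos=23: emit STR "a" (now at pos=26)
pos=27: enter COMMENT mode (saw '/*')
exit COMMENT mode (now at pos=42)
DONE. 7 tokens: [STAR, LPAREN, LPAREN, PLUS, SEMI, EQ, STR]
Position 19: char is '+' -> PLUS

Answer: PLUS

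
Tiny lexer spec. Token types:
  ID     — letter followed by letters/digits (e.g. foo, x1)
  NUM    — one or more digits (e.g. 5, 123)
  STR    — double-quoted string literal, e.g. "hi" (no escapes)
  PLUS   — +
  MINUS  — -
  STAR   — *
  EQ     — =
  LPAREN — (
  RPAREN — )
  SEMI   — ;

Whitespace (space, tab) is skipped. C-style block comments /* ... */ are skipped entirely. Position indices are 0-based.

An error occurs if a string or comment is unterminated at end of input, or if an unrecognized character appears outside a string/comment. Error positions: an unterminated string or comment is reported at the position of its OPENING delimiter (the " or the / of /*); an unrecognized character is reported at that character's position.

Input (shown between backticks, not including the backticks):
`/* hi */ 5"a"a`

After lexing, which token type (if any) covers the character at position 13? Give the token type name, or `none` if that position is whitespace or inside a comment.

pos=0: enter COMMENT mode (saw '/*')
exit COMMENT mode (now at pos=8)
pos=9: emit NUM '5' (now at pos=10)
pos=10: enter STRING mode
pos=10: emit STR "a" (now at pos=13)
pos=13: emit ID 'a' (now at pos=14)
DONE. 3 tokens: [NUM, STR, ID]
Position 13: char is 'a' -> ID

Answer: ID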